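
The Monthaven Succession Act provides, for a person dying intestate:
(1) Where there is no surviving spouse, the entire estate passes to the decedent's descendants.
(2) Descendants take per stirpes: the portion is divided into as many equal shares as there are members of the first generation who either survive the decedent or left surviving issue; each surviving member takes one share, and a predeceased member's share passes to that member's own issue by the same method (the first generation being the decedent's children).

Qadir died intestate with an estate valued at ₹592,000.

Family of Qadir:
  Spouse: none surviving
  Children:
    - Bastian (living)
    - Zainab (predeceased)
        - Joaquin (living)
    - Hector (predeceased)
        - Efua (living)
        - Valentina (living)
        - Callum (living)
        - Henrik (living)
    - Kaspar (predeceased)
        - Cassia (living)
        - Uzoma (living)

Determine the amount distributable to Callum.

The entire ₹592,000 passes to the descendants.
That amount (₹592,000) is divided into 4 shares of ₹148,000: Bastian takes ₹148,000; Zainab's ₹148,000 share passes to Zainab's issue; Hector's ₹148,000 share passes to Hector's issue; Kaspar's ₹148,000 share passes to Kaspar's issue.
Zainab's share (₹148,000) passes entirely to Joaquin.
Hector's share (₹148,000) is divided into 4 shares of ₹37,000: Efua, Valentina, Callum, and Henrik each take ₹37,000.
Kaspar's share (₹148,000) is divided into 2 shares of ₹74,000: Cassia and Uzoma each take ₹74,000.

Callum receives ₹37,000.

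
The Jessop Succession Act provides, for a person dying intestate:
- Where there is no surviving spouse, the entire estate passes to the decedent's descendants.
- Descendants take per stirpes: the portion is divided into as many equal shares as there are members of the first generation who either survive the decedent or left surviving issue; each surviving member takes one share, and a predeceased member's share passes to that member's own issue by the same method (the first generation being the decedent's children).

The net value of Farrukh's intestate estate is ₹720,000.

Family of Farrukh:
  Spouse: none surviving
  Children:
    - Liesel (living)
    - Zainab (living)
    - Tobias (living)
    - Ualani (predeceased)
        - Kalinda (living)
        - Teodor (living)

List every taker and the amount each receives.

The entire ₹720,000 passes to the descendants.
That amount (₹720,000) is divided into 4 shares of ₹180,000: Liesel, Zainab, and Tobias each take ₹180,000; Ualani's ₹180,000 share passes to Ualani's issue.
Ualani's share (₹180,000) is divided into 2 shares of ₹90,000: Kalinda and Teodor each take ₹90,000.

Liesel: ₹180,000; Zainab: ₹180,000; Tobias: ₹180,000; Kalinda: ₹90,000; Teodor: ₹90,000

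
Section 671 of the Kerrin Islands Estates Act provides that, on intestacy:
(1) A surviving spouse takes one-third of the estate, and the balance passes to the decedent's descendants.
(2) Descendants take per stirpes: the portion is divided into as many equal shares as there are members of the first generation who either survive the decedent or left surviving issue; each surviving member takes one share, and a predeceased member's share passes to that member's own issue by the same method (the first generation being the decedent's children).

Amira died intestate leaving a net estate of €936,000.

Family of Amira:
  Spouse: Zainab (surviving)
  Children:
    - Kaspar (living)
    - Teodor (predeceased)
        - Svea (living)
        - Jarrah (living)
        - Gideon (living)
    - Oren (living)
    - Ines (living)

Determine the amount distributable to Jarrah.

Zainab takes one-third of €936,000 = €312,000. The remaining €624,000 passes to the descendants.
The descendants' portion (€624,000) is divided into 4 shares of €156,000: Kaspar, Oren, and Ines each take €156,000; Teodor's €156,000 share passes to Teodor's issue.
Teodor's share (€156,000) is divided into 3 shares of €52,000: Svea, Jarrah, and Gideon each take €52,000.

Jarrah receives €52,000.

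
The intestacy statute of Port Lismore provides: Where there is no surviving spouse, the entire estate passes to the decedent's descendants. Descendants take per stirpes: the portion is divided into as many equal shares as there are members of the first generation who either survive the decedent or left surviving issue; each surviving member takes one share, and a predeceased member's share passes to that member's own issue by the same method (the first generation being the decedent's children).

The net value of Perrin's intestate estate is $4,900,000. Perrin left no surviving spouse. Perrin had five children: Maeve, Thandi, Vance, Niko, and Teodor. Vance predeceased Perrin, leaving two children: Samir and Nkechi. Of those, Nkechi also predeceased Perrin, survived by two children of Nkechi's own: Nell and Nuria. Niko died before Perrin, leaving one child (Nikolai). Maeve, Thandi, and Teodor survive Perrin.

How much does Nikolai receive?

Nikolai receives $980,000.

The entire $4,900,000 passes to the descendants.
That amount ($4,900,000) is divided into 5 shares of $980,000: Maeve, Thandi, and Teodor each take $980,000; Vance's $980,000 share passes to Vance's issue; Niko's $980,000 share passes to Niko's issue.
Vance's share ($980,000) is divided into 2 shares of $490,000: Samir takes $490,000; Nkechi's $490,000 share passes to Nkechi's issue.
Nkechi's share ($490,000) is divided into 2 shares of $245,000: Nell and Nuria each take $245,000.
Niko's share ($980,000) passes entirely to Nikolai.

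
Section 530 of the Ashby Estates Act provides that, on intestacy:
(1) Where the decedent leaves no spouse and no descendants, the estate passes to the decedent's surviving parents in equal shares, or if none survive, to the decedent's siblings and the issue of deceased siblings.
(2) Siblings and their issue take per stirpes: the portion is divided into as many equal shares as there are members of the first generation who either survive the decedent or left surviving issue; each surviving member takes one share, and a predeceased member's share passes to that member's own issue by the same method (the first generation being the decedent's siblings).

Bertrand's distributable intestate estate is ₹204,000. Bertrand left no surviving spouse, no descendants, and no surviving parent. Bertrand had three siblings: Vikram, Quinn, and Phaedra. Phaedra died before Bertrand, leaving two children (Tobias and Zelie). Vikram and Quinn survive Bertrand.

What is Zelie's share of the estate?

Zelie receives ₹34,000.

The entire ₹204,000 passes to the siblings and their issue.
That amount (₹204,000) is divided into 3 shares of ₹68,000: Vikram and Quinn each take ₹68,000; Phaedra's ₹68,000 share passes to Phaedra's issue.
Phaedra's share (₹68,000) is divided into 2 shares of ₹34,000: Tobias and Zelie each take ₹34,000.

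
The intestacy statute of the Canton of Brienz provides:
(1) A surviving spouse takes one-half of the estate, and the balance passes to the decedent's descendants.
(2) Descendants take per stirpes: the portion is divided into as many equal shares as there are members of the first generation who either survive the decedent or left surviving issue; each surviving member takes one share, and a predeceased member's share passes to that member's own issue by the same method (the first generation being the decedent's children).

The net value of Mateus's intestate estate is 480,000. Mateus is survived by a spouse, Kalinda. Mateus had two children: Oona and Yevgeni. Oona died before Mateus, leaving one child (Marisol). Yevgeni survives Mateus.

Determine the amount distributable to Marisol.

Marisol receives 120,000.

Kalinda takes one-half of 480,000 = 240,000. The remaining 240,000 passes to the descendants.
The descendants' portion (240,000) is divided into 2 shares of 120,000: Yevgeni takes 120,000; Oona's 120,000 share passes to Oona's issue.
Oona's share (120,000) passes entirely to Marisol.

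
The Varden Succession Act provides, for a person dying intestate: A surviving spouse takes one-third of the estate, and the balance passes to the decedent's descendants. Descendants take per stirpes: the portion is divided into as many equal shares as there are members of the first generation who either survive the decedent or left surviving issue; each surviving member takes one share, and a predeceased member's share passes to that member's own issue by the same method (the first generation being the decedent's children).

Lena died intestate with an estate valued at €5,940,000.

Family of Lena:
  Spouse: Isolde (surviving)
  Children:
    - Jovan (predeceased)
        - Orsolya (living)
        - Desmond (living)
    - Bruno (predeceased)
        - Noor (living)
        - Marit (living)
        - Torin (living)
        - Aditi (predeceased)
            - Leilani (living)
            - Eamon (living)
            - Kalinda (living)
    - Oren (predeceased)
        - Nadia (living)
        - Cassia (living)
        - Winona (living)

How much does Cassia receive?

Isolde takes one-third of €5,940,000 = €1,980,000. The remaining €3,960,000 passes to the descendants.
The descendants' portion (€3,960,000) is divided into 3 shares of €1,320,000: Jovan's €1,320,000 share passes to Jovan's issue; Bruno's €1,320,000 share passes to Bruno's issue; Oren's €1,320,000 share passes to Oren's issue.
Jovan's share (€1,320,000) is divided into 2 shares of €660,000: Orsolya and Desmond each take €660,000.
Bruno's share (€1,320,000) is divided into 4 shares of €330,000: Noor, Marit, and Torin each take €330,000; Aditi's €330,000 share passes to Aditi's issue.
Aditi's share (€330,000) is divided into 3 shares of €110,000: Leilani, Eamon, and Kalinda each take €110,000.
Oren's share (€1,320,000) is divided into 3 shares of €440,000: Nadia, Cassia, and Winona each take €440,000.

Cassia receives €440,000.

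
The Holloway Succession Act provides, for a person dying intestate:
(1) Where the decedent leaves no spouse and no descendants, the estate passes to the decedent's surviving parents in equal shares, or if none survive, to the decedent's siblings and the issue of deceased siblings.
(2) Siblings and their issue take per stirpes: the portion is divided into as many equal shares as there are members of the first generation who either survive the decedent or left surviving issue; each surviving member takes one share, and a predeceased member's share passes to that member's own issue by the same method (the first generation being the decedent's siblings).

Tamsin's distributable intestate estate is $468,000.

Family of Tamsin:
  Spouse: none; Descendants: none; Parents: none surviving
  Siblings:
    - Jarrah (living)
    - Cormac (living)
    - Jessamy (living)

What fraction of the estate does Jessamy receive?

Jessamy receives 1/3 of the estate.

The entire $468,000 passes to the siblings and their issue.
That amount ($468,000) is divided into 3 shares of $156,000: Jarrah, Cormac, and Jessamy each take $156,000.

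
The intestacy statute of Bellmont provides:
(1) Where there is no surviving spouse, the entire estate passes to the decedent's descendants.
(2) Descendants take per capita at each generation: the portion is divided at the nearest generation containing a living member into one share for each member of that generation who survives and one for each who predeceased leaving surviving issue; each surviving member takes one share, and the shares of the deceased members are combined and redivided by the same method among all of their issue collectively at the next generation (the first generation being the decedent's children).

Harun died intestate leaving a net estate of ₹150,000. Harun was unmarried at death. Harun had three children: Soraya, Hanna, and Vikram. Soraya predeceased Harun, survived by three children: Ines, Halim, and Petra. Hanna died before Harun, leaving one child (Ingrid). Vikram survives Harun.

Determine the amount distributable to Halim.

The entire ₹150,000 passes to the descendants.
That amount (₹150,000) is divided at the children's generation into 3 shares of ₹50,000. Vikram takes ₹50,000. The 2 shares of the deceased (Soraya and Hanna) are combined into a pool of ₹100,000.
That pool (₹100,000) is divided at the grandchildren's generation equally among Ines, Halim, Petra, and Ingrid: ₹25,000 each.

Halim receives ₹25,000.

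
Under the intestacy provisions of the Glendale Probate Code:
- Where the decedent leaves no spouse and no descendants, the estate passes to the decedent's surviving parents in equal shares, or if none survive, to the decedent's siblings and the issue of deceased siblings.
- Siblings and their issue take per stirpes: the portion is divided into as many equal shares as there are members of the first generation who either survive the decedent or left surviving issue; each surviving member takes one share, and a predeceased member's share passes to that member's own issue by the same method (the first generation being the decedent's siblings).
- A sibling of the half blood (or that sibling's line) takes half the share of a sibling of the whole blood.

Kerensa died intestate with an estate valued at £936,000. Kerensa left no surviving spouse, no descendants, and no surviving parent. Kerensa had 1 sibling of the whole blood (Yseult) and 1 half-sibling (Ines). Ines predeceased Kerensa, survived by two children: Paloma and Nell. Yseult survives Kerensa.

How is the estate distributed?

The entire £936,000 passes to the siblings and their issue.
Counting each half-blood sibling's line as half a unit, there are 3/2 units in £936,000, so one unit is £624,000. Whole-blood lines (Yseult) take £624,000 each; half-blood lines (Ines) take £312,000 each.
Ines's share (£312,000) is divided into 2 shares of £156,000: Paloma and Nell each take £156,000.

Yseult: £624,000; Paloma: £156,000; Nell: £156,000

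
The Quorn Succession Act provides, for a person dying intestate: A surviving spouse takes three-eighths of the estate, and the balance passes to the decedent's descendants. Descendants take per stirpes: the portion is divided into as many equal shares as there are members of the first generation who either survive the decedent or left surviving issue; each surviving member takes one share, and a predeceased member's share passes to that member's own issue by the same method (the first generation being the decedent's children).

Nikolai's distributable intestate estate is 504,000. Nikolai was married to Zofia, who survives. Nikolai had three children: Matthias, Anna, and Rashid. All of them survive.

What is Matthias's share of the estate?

Zofia takes three-eighths of 504,000 = 189,000. The remaining 315,000 passes to the descendants.
The descendants' portion (315,000) is divided into 3 shares of 105,000: Matthias, Anna, and Rashid each take 105,000.

Matthias receives 105,000.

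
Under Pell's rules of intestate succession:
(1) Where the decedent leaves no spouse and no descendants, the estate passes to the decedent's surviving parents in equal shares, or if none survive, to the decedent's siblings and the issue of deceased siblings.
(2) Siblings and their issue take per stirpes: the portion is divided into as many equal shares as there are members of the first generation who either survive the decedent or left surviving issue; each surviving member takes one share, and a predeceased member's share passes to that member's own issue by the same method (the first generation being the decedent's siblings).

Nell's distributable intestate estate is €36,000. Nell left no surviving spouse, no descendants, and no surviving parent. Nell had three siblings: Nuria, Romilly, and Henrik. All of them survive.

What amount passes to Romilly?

The entire €36,000 passes to the siblings and their issue.
That amount (€36,000) is divided into 3 shares of €12,000: Nuria, Romilly, and Henrik each take €12,000.

Romilly receives €12,000.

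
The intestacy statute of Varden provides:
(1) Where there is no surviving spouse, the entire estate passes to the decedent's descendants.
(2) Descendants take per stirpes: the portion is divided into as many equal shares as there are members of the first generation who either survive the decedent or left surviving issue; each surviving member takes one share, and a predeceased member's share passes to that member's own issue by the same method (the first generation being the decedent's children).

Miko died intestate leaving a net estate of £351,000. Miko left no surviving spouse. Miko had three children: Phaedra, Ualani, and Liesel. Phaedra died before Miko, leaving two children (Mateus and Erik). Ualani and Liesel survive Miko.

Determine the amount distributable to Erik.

The entire £351,000 passes to the descendants.
That amount (£351,000) is divided into 3 shares of £117,000: Ualani and Liesel each take £117,000; Phaedra's £117,000 share passes to Phaedra's issue.
Phaedra's share (£117,000) is divided into 2 shares of £58,500: Mateus and Erik each take £58,500.

Erik receives £58,500.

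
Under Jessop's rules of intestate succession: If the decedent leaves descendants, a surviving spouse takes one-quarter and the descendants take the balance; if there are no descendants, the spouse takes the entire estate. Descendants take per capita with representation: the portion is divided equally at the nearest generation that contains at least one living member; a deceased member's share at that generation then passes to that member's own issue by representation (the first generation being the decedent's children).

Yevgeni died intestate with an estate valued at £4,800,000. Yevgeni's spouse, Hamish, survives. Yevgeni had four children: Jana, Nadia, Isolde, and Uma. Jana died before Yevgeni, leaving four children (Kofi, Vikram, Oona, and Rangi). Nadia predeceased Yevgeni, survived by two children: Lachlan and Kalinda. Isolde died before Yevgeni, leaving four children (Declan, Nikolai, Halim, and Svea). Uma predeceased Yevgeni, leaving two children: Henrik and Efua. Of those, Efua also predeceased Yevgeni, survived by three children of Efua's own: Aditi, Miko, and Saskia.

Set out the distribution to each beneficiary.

Hamish: £1,200,000; Kofi: £300,000; Vikram: £300,000; Oona: £300,000; Rangi: £300,000; Lachlan: £300,000; Kalinda: £300,000; Declan: £300,000; Nikolai: £300,000; Halim: £300,000; Svea: £300,000; Henrik: £300,000; Aditi: £100,000; Miko: £100,000; Saskia: £100,000

Hamish takes one-quarter of £4,800,000 = £1,200,000. The remaining £3,600,000 passes to the descendants.
No child survives, so the initial division is made at the grandchildren's generation.
The descendants' portion (£3,600,000) is divided into 12 shares of £300,000: Kofi, Vikram, Oona, Rangi, Lachlan, Kalinda, Declan, Nikolai, Halim, Svea, and Henrik each take £300,000; Efua's £300,000 share passes to Efua's issue.
Efua's share (£300,000) is divided into 3 shares of £100,000: Aditi, Miko, and Saskia each take £100,000.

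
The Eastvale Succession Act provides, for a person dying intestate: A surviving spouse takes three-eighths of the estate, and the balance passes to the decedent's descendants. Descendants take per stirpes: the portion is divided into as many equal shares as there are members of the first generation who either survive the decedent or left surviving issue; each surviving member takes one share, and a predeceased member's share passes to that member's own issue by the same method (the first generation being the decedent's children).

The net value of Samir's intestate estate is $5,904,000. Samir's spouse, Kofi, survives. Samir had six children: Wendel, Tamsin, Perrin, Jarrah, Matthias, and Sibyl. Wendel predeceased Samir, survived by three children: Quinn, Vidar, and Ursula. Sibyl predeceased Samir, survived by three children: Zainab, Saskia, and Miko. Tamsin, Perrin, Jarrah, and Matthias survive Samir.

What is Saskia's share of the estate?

Saskia receives $205,000.

Kofi takes three-eighths of $5,904,000 = $2,214,000. The remaining $3,690,000 passes to the descendants.
The descendants' portion ($3,690,000) is divided into 6 shares of $615,000: Tamsin, Perrin, Jarrah, and Matthias each take $615,000; Wendel's $615,000 share passes to Wendel's issue; Sibyl's $615,000 share passes to Sibyl's issue.
Wendel's share ($615,000) is divided into 3 shares of $205,000: Quinn, Vidar, and Ursula each take $205,000.
Sibyl's share ($615,000) is divided into 3 shares of $205,000: Zainab, Saskia, and Miko each take $205,000.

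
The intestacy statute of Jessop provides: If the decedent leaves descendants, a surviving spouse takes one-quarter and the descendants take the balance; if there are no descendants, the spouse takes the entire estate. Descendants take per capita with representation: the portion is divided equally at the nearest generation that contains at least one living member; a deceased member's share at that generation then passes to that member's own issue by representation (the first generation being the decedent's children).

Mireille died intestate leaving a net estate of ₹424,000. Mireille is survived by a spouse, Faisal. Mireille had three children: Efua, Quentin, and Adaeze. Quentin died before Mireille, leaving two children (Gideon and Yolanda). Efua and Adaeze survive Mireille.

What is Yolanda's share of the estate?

Faisal takes one-quarter of ₹424,000 = ₹106,000. The remaining ₹318,000 passes to the descendants.
The descendants' portion (₹318,000) is divided into 3 shares of ₹106,000: Efua and Adaeze each take ₹106,000; Quentin's ₹106,000 share passes to Quentin's issue.
Quentin's share (₹106,000) is divided into 2 shares of ₹53,000: Gideon and Yolanda each take ₹53,000.

Yolanda receives ₹53,000.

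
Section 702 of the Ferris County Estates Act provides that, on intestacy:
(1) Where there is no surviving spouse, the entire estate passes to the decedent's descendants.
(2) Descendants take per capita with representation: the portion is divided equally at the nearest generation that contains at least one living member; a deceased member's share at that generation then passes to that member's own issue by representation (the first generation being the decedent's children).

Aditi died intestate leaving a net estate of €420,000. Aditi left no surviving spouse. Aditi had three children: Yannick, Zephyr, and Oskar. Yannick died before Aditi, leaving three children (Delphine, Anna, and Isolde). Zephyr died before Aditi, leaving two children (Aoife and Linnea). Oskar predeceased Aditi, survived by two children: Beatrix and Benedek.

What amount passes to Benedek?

The entire €420,000 passes to the descendants.
No child survives, so the initial division is made at the grandchildren's generation.
That amount (€420,000) is divided into 7 shares of €60,000: Delphine, Anna, Isolde, Aoife, Linnea, Beatrix, and Benedek each take €60,000.

Benedek receives €60,000.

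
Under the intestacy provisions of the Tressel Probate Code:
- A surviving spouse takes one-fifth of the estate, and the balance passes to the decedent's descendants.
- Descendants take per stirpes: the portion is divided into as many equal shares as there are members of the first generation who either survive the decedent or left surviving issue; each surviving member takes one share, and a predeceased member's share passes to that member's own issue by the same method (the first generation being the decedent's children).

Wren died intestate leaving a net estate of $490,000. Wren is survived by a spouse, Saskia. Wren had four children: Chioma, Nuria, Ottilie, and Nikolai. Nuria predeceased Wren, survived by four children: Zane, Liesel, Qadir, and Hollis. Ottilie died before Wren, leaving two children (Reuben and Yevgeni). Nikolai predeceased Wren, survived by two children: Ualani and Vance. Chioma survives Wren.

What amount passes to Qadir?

Qadir receives $24,500.

Saskia takes one-fifth of $490,000 = $98,000. The remaining $392,000 passes to the descendants.
The descendants' portion ($392,000) is divided into 4 shares of $98,000: Chioma takes $98,000; Nuria's $98,000 share passes to Nuria's issue; Ottilie's $98,000 share passes to Ottilie's issue; Nikolai's $98,000 share passes to Nikolai's issue.
Nuria's share ($98,000) is divided into 4 shares of $24,500: Zane, Liesel, Qadir, and Hollis each take $24,500.
Ottilie's share ($98,000) is divided into 2 shares of $49,000: Reuben and Yevgeni each take $49,000.
Nikolai's share ($98,000) is divided into 2 shares of $49,000: Ualani and Vance each take $49,000.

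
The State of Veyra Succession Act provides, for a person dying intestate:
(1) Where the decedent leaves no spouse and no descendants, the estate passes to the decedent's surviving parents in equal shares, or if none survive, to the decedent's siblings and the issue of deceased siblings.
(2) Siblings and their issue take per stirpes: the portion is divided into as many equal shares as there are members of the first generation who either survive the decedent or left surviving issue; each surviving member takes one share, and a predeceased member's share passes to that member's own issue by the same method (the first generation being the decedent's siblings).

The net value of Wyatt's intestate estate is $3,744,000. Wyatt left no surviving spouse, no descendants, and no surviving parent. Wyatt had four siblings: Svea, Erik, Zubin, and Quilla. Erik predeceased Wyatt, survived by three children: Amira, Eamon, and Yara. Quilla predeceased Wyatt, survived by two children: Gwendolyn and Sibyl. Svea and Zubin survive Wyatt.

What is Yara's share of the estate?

Yara receives $312,000.

The entire $3,744,000 passes to the siblings and their issue.
That amount ($3,744,000) is divided into 4 shares of $936,000: Svea and Zubin each take $936,000; Erik's $936,000 share passes to Erik's issue; Quilla's $936,000 share passes to Quilla's issue.
Erik's share ($936,000) is divided into 3 shares of $312,000: Amira, Eamon, and Yara each take $312,000.
Quilla's share ($936,000) is divided into 2 shares of $468,000: Gwendolyn and Sibyl each take $468,000.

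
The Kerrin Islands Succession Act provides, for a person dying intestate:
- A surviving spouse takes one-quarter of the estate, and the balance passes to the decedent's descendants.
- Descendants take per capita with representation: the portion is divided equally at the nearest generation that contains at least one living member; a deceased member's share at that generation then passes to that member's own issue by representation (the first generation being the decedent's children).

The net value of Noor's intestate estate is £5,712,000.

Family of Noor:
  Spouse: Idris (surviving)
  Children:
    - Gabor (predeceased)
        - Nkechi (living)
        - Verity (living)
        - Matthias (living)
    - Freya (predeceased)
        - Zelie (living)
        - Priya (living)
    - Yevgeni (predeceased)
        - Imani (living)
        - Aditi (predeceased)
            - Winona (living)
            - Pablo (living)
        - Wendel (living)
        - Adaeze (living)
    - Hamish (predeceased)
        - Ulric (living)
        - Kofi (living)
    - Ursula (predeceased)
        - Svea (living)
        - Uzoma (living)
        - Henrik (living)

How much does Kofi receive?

Kofi receives £306,000.

Idris takes one-quarter of £5,712,000 = £1,428,000. The remaining £4,284,000 passes to the descendants.
No child survives, so the initial division is made at the grandchildren's generation.
The descendants' portion (£4,284,000) is divided into 14 shares of £306,000: Nkechi, Verity, Matthias, Zelie, Priya, Imani, Wendel, Adaeze, Ulric, Kofi, Svea, Uzoma, and Henrik each take £306,000; Aditi's £306,000 share passes to Aditi's issue.
Aditi's share (£306,000) is divided into 2 shares of £153,000: Winona and Pablo each take £153,000.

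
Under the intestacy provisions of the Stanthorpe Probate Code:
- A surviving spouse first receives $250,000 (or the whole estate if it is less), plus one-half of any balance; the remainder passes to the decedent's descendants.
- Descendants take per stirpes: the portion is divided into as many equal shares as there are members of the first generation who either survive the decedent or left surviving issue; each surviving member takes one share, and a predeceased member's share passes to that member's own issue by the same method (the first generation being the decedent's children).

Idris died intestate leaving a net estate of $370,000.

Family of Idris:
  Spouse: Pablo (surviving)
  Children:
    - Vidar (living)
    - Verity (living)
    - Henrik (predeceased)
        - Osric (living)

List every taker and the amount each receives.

Pablo: $310,000; Vidar: $20,000; Verity: $20,000; Osric: $20,000

Pablo first takes $250,000, leaving a balance of $120,000. Pablo then takes one-half of the balance ($60,000), for a total of $310,000. The remaining $60,000 passes to the descendants.
The descendants' portion ($60,000) is divided into 3 shares of $20,000: Vidar and Verity each take $20,000; Henrik's $20,000 share passes to Henrik's issue.
Henrik's share ($20,000) passes entirely to Osric.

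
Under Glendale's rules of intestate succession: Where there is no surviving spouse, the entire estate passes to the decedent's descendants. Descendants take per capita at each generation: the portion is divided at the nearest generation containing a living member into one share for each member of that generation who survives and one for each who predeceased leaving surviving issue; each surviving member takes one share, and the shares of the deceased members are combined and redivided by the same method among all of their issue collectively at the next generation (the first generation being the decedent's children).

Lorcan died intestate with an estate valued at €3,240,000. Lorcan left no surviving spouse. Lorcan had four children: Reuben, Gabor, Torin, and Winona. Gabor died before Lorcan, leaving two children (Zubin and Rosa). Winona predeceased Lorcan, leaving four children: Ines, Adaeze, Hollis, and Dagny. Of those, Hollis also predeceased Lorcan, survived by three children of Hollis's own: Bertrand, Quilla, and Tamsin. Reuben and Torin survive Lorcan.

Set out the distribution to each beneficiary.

The entire €3,240,000 passes to the descendants.
That amount (€3,240,000) is divided at the children's generation into 4 shares of €810,000. Reuben and Torin each take €810,000. The 2 shares of the deceased (Gabor and Winona) are combined into a pool of €1,620,000.
That pool (€1,620,000) is divided at the grandchildren's generation into 6 shares of €270,000. Zubin, Rosa, Ines, Adaeze, and Dagny each take €270,000. The remaining share for the deceased Hollis (€270,000) is carried to the next generation.
That pool (€270,000) is divided at the great-grandchildren's generation equally among Bertrand, Quilla, and Tamsin: €90,000 each.

Reuben: €810,000; Zubin: €270,000; Rosa: €270,000; Torin: €810,000; Ines: €270,000; Adaeze: €270,000; Bertrand: €90,000; Quilla: €90,000; Tamsin: €90,000; Dagny: €270,000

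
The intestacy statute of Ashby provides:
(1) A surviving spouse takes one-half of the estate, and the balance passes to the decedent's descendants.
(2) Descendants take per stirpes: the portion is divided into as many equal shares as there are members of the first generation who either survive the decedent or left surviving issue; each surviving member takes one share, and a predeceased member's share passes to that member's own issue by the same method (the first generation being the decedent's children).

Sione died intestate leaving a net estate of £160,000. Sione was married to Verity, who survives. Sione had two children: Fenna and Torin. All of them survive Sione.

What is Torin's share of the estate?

Verity takes one-half of £160,000 = £80,000. The remaining £80,000 passes to the descendants.
The descendants' portion (£80,000) is divided into 2 shares of £40,000: Fenna and Torin each take £40,000.

Torin receives £40,000.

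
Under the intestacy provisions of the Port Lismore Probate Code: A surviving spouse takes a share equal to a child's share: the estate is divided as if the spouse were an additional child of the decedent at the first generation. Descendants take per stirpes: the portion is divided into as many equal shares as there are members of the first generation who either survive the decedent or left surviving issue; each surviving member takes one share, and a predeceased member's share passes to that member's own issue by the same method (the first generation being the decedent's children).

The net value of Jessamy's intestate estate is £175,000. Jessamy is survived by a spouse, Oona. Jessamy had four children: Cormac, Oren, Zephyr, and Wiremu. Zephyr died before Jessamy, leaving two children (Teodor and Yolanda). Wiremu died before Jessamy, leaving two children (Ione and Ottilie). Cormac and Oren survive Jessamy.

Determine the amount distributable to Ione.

Ione receives £17,500.

The spouse counts as an additional share at the children's level, so there are 5 primary shares of £35,000. Oona takes one such share (£35,000).
The children's combined portion (£140,000) is divided into 4 shares of £35,000: Cormac and Oren each take £35,000; Zephyr's £35,000 share passes to Zephyr's issue; Wiremu's £35,000 share passes to Wiremu's issue.
Zephyr's share (£35,000) is divided into 2 shares of £17,500: Teodor and Yolanda each take £17,500.
Wiremu's share (£35,000) is divided into 2 shares of £17,500: Ione and Ottilie each take £17,500.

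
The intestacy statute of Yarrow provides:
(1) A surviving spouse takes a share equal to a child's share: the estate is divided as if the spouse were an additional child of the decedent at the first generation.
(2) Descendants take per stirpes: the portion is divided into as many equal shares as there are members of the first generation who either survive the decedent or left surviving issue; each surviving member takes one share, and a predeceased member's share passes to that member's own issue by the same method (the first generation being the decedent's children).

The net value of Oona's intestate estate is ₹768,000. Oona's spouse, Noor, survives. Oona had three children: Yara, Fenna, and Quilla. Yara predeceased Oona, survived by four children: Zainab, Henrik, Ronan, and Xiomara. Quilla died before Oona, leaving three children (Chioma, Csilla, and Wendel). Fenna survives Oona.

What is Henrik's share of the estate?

Henrik receives ₹48,000.

The spouse counts as an additional share at the children's level, so there are 4 primary shares of ₹192,000. Noor takes one such share (₹192,000).
The children's combined portion (₹576,000) is divided into 3 shares of ₹192,000: Fenna takes ₹192,000; Yara's ₹192,000 share passes to Yara's issue; Quilla's ₹192,000 share passes to Quilla's issue.
Yara's share (₹192,000) is divided into 4 shares of ₹48,000: Zainab, Henrik, Ronan, and Xiomara each take ₹48,000.
Quilla's share (₹192,000) is divided into 3 shares of ₹64,000: Chioma, Csilla, and Wendel each take ₹64,000.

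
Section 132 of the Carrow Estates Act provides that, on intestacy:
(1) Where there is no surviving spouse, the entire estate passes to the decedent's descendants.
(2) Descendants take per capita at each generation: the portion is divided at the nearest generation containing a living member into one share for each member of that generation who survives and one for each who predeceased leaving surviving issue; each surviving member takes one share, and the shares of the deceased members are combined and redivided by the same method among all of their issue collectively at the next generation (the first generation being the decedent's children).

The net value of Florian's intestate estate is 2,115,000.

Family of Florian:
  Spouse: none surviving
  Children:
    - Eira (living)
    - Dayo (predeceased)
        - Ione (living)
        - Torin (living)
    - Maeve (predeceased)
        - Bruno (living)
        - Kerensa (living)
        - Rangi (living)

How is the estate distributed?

The entire 2,115,000 passes to the descendants.
That amount (2,115,000) is divided at the children's generation into 3 shares of 705,000. Eira takes 705,000. The 2 shares of the deceased (Dayo and Maeve) are combined into a pool of 1,410,000.
That pool (1,410,000) is divided at the grandchildren's generation equally among Ione, Torin, Bruno, Kerensa, and Rangi: 282,000 each.

Eira: 705,000; Ione: 282,000; Torin: 282,000; Bruno: 282,000; Kerensa: 282,000; Rangi: 282,000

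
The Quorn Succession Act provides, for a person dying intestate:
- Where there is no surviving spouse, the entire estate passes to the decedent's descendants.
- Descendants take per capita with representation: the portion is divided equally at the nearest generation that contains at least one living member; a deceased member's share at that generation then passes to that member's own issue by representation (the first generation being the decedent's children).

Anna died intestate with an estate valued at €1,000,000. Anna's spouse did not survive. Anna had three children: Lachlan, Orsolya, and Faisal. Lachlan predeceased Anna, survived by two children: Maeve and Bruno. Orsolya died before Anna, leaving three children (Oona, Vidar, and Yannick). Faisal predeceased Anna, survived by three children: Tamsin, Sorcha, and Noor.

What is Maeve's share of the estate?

The entire €1,000,000 passes to the descendants.
No child survives, so the initial division is made at the grandchildren's generation.
That amount (€1,000,000) is divided into 8 shares of €125,000: Maeve, Bruno, Oona, Vidar, Yannick, Tamsin, Sorcha, and Noor each take €125,000.

Maeve receives €125,000.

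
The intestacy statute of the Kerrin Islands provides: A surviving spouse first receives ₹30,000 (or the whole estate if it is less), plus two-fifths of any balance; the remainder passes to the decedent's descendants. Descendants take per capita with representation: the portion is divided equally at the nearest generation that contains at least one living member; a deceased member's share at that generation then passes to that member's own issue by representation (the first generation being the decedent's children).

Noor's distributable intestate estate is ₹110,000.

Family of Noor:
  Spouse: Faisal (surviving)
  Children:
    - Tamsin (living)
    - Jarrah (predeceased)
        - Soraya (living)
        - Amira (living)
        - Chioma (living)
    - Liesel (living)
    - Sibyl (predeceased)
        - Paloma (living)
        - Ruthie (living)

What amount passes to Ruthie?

Ruthie receives ₹6,000.

Faisal first takes ₹30,000, leaving a balance of ₹80,000. Faisal then takes two-fifths of the balance (₹32,000), for a total of ₹62,000. The remaining ₹48,000 passes to the descendants.
The descendants' portion (₹48,000) is divided into 4 shares of ₹12,000: Tamsin and Liesel each take ₹12,000; Jarrah's ₹12,000 share passes to Jarrah's issue; Sibyl's ₹12,000 share passes to Sibyl's issue.
Jarrah's share (₹12,000) is divided into 3 shares of ₹4,000: Soraya, Amira, and Chioma each take ₹4,000.
Sibyl's share (₹12,000) is divided into 2 shares of ₹6,000: Paloma and Ruthie each take ₹6,000.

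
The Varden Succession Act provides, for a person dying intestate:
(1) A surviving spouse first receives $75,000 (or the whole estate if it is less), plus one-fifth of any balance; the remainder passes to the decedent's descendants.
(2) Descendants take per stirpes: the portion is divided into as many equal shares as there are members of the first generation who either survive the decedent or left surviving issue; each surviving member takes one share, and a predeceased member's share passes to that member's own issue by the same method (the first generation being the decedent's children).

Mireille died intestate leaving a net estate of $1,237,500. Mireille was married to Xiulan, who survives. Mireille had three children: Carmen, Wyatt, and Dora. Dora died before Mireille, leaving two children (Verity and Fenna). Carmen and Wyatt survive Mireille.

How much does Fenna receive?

Xiulan first takes $75,000, leaving a balance of $1,162,500. Xiulan then takes one-fifth of the balance ($232,500), for a total of $307,500. The remaining $930,000 passes to the descendants.
The descendants' portion ($930,000) is divided into 3 shares of $310,000: Carmen and Wyatt each take $310,000; Dora's $310,000 share passes to Dora's issue.
Dora's share ($310,000) is divided into 2 shares of $155,000: Verity and Fenna each take $155,000.

Fenna receives $155,000.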